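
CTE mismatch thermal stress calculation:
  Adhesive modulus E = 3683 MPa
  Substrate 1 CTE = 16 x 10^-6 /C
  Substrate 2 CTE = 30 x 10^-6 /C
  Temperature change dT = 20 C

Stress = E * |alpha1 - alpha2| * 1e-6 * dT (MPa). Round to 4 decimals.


delta_alpha = |16 - 30| = 14 x 10^-6/C
Stress = 3683 * 14e-6 * 20
= 1.0312 MPa

1.0312


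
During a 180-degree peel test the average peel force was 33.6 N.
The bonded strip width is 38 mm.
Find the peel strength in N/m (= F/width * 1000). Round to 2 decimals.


Peel strength = F/width * 1000
= 33.6 / 38 * 1000
= 884.21 N/m

884.21


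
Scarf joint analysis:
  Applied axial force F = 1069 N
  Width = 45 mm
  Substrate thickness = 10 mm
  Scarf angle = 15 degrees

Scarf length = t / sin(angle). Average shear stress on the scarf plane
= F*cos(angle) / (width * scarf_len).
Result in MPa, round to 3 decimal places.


Scarf length = 10 / sin(15 deg) = 38.6370 mm
cos(15 deg) = 0.965926
Shear = 1069 * 0.965926 / (45 * 38.6370)
= 0.594 MPa

0.594


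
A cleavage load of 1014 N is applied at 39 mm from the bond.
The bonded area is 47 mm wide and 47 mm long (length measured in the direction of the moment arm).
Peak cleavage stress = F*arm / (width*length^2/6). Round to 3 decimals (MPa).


Moment = 1014 * 39 = 39546 N*mm
Section modulus = 47 * 2209 / 6 = 103823 / 6 mm^3
Stress = 39546 / (103823 / 6) = 237276 / 103823
= 2.285 MPa

2.285


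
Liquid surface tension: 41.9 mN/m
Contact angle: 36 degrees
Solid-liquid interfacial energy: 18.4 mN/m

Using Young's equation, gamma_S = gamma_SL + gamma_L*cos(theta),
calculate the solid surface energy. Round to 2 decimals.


gamma_S = 18.4 + 41.9 * cos(36)
= 52.30 mN/m

52.30


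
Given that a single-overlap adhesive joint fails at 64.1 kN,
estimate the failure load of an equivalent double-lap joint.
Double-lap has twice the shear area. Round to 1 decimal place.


Double-lap factor = 2
Expected load = 64.1 * 2 = 128.2 kN

128.2


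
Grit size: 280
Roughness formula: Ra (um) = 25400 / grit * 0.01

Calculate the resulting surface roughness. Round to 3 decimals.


Ra = 25400 / 280 * 0.01
= 0.907 um

0.907


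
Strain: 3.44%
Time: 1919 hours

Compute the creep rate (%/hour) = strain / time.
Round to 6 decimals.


Creep rate = 3.44 / 1919
= 0.001793 %/h

0.001793


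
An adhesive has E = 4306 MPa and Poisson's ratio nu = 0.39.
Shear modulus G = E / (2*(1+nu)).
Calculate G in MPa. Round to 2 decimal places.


G = 4306 / (2*(1+0.39))
= 4306 / 2.78
= 1548.92 MPa

1548.92


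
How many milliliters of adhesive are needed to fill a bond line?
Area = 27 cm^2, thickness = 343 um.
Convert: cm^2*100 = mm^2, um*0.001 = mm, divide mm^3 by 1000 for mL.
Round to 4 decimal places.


= (27 * 100) * (343 * 0.001) / 1000
= 0.9261 mL

0.9261


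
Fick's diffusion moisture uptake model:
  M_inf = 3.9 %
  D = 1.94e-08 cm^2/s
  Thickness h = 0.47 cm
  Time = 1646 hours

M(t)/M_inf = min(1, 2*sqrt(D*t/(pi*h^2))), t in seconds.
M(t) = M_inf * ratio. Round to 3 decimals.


t_sec = 1646 * 3600 = 5925600
ratio = 2*sqrt(1.94e-08*5925600/(pi*0.47^2))
= min(1, 0.814000)
= 0.814000
M(t) = 3.9 * 0.814000 = 3.175 %

3.175


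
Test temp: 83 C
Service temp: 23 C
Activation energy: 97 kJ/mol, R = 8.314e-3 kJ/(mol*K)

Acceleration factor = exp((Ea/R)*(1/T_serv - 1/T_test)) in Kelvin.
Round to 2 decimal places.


AF = exp((97/0.008314)*(1/296.15 - 1/356.15))
= 762.76

762.76


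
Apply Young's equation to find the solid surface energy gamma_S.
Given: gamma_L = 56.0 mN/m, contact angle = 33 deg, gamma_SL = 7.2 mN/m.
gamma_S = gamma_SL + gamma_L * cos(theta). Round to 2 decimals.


theta_rad = 33 * pi/180 = 0.575959
gamma_S = 7.2 + 56.0 * cos(0.575959)
= 54.17 mN/m

54.17


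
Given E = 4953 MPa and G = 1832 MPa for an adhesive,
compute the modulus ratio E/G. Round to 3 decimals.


E/G ratio = 4953 / 1832 = 2.704

2.704


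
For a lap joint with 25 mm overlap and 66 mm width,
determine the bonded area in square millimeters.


Area = 25 * 66 = 1650 mm^2

1650


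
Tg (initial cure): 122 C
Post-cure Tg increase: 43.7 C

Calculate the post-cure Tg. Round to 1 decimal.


Post-cure Tg = 122 + 43.7 = 165.7 C

165.7


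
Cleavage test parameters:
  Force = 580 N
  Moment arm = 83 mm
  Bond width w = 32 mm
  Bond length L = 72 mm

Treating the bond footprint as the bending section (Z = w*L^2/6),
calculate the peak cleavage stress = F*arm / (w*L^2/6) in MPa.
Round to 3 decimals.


M = 580 * 83 = 48140 N*mm
Z = 32 * 72^2 / 6 = 165888 / 6 mm^3
sigma = M / Z = 6 * 48140 / 165888 = 288840 / 165888
= 1.741 MPa

1.741


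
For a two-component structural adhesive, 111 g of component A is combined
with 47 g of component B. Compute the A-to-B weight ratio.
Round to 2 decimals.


Weight ratio A:B = 111 / 47
= 2.36

2.36


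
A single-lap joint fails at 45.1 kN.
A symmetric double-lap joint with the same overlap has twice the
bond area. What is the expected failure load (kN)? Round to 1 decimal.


Double-lap load = 2 * 45.1 = 90.2 kN

90.2


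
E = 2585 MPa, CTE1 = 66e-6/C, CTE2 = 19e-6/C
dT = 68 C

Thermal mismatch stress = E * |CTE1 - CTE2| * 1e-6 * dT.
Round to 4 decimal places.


= 2585 * 47e-6 * 68
= 8.2617 MPa

8.2617


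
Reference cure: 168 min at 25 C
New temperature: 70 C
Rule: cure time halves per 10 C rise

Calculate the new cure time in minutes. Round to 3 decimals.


factor = 2^((70-25)/10) = 22.6274
t_new = 168 / 22.6274 = 7.425 min

7.425


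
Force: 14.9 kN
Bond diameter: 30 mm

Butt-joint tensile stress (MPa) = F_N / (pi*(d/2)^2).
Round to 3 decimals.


F_N = 14.9 * 1000 = 14900.0 N
A = pi*(15.0)^2 = 706.8583 mm^2
stress = 14900.0 / 706.8583 = 21.079 MPa

21.079


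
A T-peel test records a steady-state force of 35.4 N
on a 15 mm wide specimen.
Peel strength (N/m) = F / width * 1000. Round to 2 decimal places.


Peel strength = 35.4 / 15 * 1000
= 2360.00 N/m

2360.00


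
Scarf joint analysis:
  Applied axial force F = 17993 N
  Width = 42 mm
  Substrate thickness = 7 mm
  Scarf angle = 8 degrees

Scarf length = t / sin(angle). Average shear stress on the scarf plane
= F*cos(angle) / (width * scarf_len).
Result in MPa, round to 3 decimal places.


Scarf length = 7 / sin(8 deg) = 50.2971 mm
cos(8 deg) = 0.990268
Shear = 17993 * 0.990268 / (42 * 50.2971)
= 8.435 MPa

8.435


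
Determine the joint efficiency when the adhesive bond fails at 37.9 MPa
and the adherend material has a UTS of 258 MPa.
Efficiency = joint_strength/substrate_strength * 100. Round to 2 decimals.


Joint efficiency = 37.9 / 258 * 100
= 14.69%

14.69


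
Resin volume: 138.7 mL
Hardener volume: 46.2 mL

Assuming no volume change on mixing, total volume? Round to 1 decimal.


V_total = 138.7 + 46.2 = 184.9 mL

184.9


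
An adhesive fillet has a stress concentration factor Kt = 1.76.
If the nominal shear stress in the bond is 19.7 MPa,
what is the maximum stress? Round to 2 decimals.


Max stress = 19.7 * 1.76 = 34.67 MPa

34.67


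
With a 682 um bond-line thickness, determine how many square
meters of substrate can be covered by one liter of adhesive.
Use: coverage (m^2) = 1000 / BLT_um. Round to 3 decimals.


Coverage = 1000 / 682 = 1.466 m^2

1.466


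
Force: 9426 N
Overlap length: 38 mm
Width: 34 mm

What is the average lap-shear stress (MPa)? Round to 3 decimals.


Average shear stress = F / (overlap * width)
= 9426 / (38 * 34)
= 7.296 MPa

7.296


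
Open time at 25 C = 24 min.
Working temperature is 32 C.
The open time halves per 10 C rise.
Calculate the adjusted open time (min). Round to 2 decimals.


factor = 2^((32 - 25) / 10) = 1.6245
ot = 24 / 1.6245 = 14.77 min

14.77


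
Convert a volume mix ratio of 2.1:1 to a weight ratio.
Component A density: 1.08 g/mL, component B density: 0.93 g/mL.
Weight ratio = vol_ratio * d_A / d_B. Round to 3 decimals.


= 2.1 * 1.08 / 0.93 = 2.439

2.439


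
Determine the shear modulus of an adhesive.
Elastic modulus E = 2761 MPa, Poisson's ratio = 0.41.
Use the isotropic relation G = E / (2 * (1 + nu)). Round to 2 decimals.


G = 2761 / (2*(1+0.41)) = 2761 / 2.82
= 979.08 MPa

979.08


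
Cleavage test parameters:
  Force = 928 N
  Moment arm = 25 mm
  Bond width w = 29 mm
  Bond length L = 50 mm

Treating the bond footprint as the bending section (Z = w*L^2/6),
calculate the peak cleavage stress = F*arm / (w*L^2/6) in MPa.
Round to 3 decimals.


M = 928 * 25 = 23200 N*mm
Z = 29 * 50^2 / 6 = 72500 / 6 mm^3
sigma = M / Z = 6 * 23200 / 72500 = 139200 / 72500
= 1.920 MPa

1.920


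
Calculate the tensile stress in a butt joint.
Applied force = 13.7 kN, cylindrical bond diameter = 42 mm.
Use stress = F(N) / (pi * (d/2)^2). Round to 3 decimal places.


A = pi * 21.0^2 = 1385.4424 mm^2
sigma = 13700.0 / 1385.4424 = 9.889 MPa

9.889


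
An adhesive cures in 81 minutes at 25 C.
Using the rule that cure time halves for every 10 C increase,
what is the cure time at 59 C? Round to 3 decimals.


Factor = 2^((59 - 25) / 10) = 10.5561
Cure time = 81 / 10.5561
= 7.673 minutes

7.673


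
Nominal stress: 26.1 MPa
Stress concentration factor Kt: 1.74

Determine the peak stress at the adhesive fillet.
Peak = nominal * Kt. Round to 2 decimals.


Peak stress = 26.1 * 1.74
= 45.41 MPa

45.41


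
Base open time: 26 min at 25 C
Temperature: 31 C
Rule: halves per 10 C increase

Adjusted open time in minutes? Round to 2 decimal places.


Acceleration = 2^((31-25)/10) = 1.5157
Open time = 26 / 1.5157 = 17.15 min

17.15


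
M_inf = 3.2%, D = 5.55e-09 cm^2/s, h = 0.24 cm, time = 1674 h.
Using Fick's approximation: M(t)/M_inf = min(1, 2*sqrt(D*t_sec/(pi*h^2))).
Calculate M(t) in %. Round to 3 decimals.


t = 6026400 s
ratio = min(1, 2*sqrt(5.55e-09*6026400/(pi*0.0576)))
= 0.859843
M(t) = 3.2 * 0.859843 = 2.751%

2.751


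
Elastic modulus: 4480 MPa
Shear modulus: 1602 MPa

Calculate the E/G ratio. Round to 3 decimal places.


E / G = 4480 / 1602 = 2.797

2.797


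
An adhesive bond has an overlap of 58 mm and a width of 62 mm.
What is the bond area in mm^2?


Bond area = overlap * width
= 58 * 62
= 3596 mm^2

3596


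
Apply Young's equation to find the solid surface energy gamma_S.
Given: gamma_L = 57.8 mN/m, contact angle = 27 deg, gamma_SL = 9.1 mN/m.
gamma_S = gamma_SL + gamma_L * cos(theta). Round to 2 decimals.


theta_rad = 27 * pi/180 = 0.471239
gamma_S = 9.1 + 57.8 * cos(0.471239)
= 60.60 mN/m

60.60


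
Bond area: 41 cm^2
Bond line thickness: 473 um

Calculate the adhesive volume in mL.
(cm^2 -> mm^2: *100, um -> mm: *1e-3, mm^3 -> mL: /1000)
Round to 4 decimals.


V = 41*100 * 473*1e-3 / 1000
= 1.9393 mL

1.9393


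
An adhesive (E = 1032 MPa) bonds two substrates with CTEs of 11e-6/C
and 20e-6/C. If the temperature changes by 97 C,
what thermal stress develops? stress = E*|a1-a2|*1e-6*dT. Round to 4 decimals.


Stress = 1032 * |11 - 20| * 1e-6 * 97
= 0.9009 MPa

0.9009


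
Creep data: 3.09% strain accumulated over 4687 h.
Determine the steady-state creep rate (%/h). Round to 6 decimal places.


Rate = 3.09 / 4687 = 0.000659 %/h

0.000659


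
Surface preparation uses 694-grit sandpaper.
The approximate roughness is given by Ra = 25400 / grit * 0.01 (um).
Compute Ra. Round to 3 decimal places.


Ra = 25400 / 694 * 0.01
= 254 / 694
= 0.366 um

0.366


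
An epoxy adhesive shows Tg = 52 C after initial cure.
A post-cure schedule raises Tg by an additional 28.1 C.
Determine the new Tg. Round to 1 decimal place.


New Tg = 52 + 28.1
= 80.1 C

80.1


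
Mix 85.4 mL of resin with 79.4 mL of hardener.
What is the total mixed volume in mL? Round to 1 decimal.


Total = 85.4 + 79.4 = 164.8 mL

164.8


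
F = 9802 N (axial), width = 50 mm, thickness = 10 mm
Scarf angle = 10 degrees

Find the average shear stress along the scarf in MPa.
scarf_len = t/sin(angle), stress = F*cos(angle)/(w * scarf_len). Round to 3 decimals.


scarf_len = 10/sin(10 deg) = 57.5877
cos(10 deg) = 0.984808
stress = 9802*0.984808/(50*57.5877) = 3.352 MPa

3.352


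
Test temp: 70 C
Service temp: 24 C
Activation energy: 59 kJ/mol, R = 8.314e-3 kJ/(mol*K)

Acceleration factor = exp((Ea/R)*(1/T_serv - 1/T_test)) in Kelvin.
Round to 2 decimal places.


AF = exp((59/0.008314)*(1/297.15 - 1/343.15))
= 24.57

24.57


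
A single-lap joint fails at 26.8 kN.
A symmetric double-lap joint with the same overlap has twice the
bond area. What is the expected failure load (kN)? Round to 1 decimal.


Double-lap load = 2 * 26.8 = 53.6 kN

53.6


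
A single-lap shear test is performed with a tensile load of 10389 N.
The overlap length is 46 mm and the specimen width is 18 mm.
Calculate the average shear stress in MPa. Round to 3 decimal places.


Shear stress = F / (overlap * width)
= 10389 / (46 * 18)
= 10389 / 828
= 12.547 MPa

12.547


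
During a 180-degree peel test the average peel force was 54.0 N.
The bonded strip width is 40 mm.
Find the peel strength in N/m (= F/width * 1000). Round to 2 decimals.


Peel strength = F/width * 1000
= 54.0 / 40 * 1000
= 1350.00 N/m

1350.00


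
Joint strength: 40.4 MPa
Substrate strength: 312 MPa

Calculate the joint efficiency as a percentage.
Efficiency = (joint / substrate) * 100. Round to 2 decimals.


Efficiency = (40.4 / 312) * 100 = 12.95%

12.95


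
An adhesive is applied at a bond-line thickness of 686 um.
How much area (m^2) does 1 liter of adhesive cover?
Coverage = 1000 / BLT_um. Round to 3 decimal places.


Coverage = 1000 / 686 = 1.458 m^2

1.458


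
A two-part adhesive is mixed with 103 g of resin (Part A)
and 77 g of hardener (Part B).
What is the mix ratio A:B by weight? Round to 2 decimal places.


Mix ratio = mass_A / mass_B
= 103 / 77
= 1.34

1.34


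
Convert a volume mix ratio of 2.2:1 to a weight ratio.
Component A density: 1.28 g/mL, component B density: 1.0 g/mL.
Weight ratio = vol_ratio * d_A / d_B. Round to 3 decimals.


= 2.2 * 1.28 / 1.0 = 2.816

2.816


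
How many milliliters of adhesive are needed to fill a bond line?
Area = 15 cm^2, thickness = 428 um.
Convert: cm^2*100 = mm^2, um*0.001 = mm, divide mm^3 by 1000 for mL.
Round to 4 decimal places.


= (15 * 100) * (428 * 0.001) / 1000
= 0.6420 mL

0.6420


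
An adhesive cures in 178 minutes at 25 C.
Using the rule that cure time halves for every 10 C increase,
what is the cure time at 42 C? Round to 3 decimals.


Factor = 2^((42 - 25) / 10) = 3.2490
Cure time = 178 / 3.2490
= 54.786 minutes

54.786


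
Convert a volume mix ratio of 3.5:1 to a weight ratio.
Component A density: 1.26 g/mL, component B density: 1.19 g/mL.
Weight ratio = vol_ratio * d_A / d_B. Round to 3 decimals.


= 3.5 * 1.26 / 1.19 = 3.706

3.706


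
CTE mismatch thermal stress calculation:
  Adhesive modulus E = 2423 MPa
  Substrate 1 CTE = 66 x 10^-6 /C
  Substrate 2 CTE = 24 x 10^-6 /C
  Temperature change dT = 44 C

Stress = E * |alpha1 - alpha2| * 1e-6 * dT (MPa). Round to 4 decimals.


delta_alpha = |66 - 24| = 42 x 10^-6/C
Stress = 2423 * 42e-6 * 44
= 4.4777 MPa

4.4777


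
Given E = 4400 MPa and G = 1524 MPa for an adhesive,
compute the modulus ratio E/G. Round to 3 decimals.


E/G ratio = 4400 / 1524 = 2.887

2.887


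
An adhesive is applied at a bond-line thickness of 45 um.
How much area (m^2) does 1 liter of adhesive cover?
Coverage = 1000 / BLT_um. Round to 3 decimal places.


Coverage = 1000 / 45 = 22.222 m^2

22.222


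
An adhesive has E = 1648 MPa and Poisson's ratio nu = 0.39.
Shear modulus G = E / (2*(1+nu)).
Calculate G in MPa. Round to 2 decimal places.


G = 1648 / (2*(1+0.39))
= 1648 / 2.78
= 592.81 MPa

592.81


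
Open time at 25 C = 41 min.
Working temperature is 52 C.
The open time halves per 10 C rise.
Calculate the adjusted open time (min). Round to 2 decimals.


factor = 2^((52 - 25) / 10) = 6.4980
ot = 41 / 6.4980 = 6.31 min

6.31


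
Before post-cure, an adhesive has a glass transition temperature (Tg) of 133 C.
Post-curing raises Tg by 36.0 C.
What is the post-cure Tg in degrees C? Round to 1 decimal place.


Tg_post = Tg_base + delta_Tg
= 133 + 36.0
= 169.0 C

169.0


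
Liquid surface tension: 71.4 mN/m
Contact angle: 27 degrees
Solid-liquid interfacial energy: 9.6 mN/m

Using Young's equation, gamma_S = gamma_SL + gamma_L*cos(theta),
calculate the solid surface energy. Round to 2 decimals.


gamma_S = 9.6 + 71.4 * cos(27)
= 73.22 mN/m

73.22


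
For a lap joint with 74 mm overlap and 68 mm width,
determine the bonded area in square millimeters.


Area = 74 * 68 = 5032 mm^2

5032


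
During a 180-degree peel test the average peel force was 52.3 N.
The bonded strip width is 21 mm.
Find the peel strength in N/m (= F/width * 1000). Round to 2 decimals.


Peel strength = F/width * 1000
= 52.3 / 21 * 1000
= 2490.48 N/m

2490.48


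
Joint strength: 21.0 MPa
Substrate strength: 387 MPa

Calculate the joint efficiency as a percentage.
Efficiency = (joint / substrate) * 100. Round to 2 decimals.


Efficiency = (21.0 / 387) * 100 = 5.43%

5.43


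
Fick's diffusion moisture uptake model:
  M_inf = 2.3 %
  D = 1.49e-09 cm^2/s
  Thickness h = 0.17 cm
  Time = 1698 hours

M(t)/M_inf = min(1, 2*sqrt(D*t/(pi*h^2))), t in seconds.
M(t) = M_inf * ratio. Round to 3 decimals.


t_sec = 1698 * 3600 = 6112800
ratio = 2*sqrt(1.49e-09*6112800/(pi*0.17^2))
= min(1, 0.633460)
= 0.633460
M(t) = 2.3 * 0.633460 = 1.457 %

1.457


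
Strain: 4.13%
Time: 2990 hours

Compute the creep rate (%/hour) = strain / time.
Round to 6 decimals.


Creep rate = 4.13 / 2990
= 0.001381 %/h

0.001381


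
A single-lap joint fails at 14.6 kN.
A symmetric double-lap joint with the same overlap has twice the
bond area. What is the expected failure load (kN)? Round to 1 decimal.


Double-lap load = 2 * 14.6 = 29.2 kN

29.2


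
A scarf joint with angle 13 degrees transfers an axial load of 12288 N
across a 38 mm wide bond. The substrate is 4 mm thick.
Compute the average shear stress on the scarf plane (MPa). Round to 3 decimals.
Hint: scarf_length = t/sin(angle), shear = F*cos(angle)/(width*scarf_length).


scarf_length = 4 / sin(13 deg) = 17.7816 mm
cos(13 deg) = 0.974370
shear stress = 12288 * 0.974370 / (38 * 17.7816)
= 17.719 MPa

17.719


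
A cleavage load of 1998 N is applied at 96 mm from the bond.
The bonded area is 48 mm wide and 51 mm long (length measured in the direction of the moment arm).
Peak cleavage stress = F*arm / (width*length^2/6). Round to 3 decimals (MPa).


Moment = 1998 * 96 = 191808 N*mm
Section modulus = 48 * 2601 / 6 = 124848 / 6 mm^3
Stress = 191808 / (124848 / 6) = 1150848 / 124848
= 9.218 MPa

9.218


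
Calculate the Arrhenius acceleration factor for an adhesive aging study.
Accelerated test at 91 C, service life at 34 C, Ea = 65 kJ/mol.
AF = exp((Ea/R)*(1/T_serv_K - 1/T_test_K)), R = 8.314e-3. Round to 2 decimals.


T_test = 364.15 K, T_serv = 307.15 K
Ea/R = 65 / 0.008314 = 7818.14
AF = exp(7818.14 * (1/307.15 - 1/364.15))
= 53.75

53.75


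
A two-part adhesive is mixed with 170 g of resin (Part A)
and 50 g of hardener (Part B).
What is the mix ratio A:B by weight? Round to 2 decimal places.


Mix ratio = mass_A / mass_B
= 170 / 50
= 3.40

3.40


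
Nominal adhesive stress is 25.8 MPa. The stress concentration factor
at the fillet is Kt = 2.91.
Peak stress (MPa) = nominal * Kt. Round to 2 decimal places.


Peak = 25.8 * 2.91 = 75.08 MPa

75.08


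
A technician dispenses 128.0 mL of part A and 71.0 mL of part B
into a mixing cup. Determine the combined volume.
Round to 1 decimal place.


Combined volume = 128.0 + 71.0
= 199.0 mL

199.0


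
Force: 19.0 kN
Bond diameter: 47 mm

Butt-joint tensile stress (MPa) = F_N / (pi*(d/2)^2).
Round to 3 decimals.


F_N = 19.0 * 1000 = 19000.0 N
A = pi*(23.5)^2 = 1734.9445 mm^2
stress = 19000.0 / 1734.9445 = 10.951 MPa

10.951


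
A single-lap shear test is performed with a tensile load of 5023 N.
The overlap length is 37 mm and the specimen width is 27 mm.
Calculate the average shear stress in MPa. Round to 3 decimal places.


Shear stress = F / (overlap * width)
= 5023 / (37 * 27)
= 5023 / 999
= 5.028 MPa

5.028


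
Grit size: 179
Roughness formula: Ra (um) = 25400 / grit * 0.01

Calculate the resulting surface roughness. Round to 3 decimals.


Ra = 25400 / 179 * 0.01
= 1.419 um

1.419


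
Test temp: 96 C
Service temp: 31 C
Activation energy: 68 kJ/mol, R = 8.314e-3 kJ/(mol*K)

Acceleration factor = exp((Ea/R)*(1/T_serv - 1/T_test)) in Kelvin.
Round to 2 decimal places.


AF = exp((68/0.008314)*(1/304.15 - 1/369.15))
= 113.87

113.87


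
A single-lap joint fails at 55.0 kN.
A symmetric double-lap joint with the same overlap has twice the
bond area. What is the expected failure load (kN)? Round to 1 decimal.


Double-lap load = 2 * 55.0 = 110.0 kN

110.0


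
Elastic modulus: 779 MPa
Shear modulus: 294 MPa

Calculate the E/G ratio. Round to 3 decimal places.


E / G = 779 / 294 = 2.650

2.650


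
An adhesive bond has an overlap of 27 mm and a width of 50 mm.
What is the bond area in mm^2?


Bond area = overlap * width
= 27 * 50
= 1350 mm^2

1350


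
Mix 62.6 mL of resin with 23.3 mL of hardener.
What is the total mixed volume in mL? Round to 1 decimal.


Total = 62.6 + 23.3 = 85.9 mL

85.9


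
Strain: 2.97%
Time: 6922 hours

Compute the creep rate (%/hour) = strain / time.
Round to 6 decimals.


Creep rate = 2.97 / 6922
= 0.000429 %/h

0.000429


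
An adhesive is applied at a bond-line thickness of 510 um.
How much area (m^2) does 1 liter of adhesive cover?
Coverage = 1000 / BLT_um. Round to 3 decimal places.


Coverage = 1000 / 510 = 1.961 m^2

1.961


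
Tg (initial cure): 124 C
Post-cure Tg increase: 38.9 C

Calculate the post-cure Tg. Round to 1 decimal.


Post-cure Tg = 124 + 38.9 = 162.9 C

162.9


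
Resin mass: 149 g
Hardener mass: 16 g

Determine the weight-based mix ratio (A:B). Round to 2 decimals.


Ratio = 149 / 16 = 9.31

9.31


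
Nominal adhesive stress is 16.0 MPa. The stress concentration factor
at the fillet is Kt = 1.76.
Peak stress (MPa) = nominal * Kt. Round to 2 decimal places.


Peak = 16.0 * 1.76 = 28.16 MPa

28.16


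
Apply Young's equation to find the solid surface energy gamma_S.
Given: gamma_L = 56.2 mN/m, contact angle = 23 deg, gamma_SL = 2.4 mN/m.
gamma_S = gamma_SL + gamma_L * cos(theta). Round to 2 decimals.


theta_rad = 23 * pi/180 = 0.401426
gamma_S = 2.4 + 56.2 * cos(0.401426)
= 54.13 mN/m

54.13


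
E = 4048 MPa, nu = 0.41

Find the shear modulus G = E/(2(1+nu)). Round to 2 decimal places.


G = 4048 / (2 * 1.41)
= 1435.46 MPa

1435.46


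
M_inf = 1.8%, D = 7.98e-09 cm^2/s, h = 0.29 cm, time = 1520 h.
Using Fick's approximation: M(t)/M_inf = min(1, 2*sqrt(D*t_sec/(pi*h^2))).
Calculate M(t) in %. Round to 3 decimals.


t = 5472000 s
ratio = min(1, 2*sqrt(7.98e-09*5472000/(pi*0.0841)))
= 0.813077
M(t) = 1.8 * 0.813077 = 1.464%

1.464


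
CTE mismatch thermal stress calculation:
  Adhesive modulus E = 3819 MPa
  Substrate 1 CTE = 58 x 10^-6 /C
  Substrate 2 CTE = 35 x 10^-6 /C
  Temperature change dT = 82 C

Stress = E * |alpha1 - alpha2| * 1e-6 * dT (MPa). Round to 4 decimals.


delta_alpha = |58 - 35| = 23 x 10^-6/C
Stress = 3819 * 23e-6 * 82
= 7.2026 MPa

7.2026


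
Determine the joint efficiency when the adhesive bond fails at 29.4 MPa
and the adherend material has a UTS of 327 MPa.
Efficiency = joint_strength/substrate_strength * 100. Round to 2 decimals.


Joint efficiency = 29.4 / 327 * 100
= 8.99%

8.99


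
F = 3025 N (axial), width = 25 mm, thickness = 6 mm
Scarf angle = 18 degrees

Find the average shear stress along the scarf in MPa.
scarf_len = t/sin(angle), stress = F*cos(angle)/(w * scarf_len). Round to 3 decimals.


scarf_len = 6/sin(18 deg) = 19.4164
cos(18 deg) = 0.951057
stress = 3025*0.951057/(25*19.4164) = 5.927 MPa

5.927


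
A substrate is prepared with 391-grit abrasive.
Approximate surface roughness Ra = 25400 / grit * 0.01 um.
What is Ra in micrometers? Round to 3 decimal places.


Ra = 25400 / 391 * 0.01 = 0.650 um

0.650


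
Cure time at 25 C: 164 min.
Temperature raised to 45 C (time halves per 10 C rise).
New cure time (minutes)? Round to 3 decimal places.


Acceleration factor = 2^(20/10) = 4.0000
New time = 164 / 4.0000 = 41.000 min

41.000


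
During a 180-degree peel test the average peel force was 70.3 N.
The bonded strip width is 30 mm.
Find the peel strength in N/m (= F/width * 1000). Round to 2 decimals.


Peel strength = F/width * 1000
= 70.3 / 30 * 1000
= 2343.33 N/m

2343.33


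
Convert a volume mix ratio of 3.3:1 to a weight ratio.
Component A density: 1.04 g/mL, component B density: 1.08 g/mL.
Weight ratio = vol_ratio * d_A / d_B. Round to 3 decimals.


= 3.3 * 1.04 / 1.08 = 3.178

3.178


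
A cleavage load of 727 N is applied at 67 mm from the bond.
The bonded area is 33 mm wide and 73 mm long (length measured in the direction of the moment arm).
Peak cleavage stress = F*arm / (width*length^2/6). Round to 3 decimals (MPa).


Moment = 727 * 67 = 48709 N*mm
Section modulus = 33 * 5329 / 6 = 175857 / 6 mm^3
Stress = 48709 / (175857 / 6) = 292254 / 175857
= 1.662 MPa

1.662


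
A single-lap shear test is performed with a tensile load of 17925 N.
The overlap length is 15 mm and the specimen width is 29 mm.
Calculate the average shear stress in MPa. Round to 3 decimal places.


Shear stress = F / (overlap * width)
= 17925 / (15 * 29)
= 17925 / 435
= 41.207 MPa

41.207


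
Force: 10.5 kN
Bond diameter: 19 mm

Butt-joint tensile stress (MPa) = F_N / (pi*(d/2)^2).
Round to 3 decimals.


F_N = 10.5 * 1000 = 10500.0 N
A = pi*(9.5)^2 = 283.5287 mm^2
stress = 10500.0 / 283.5287 = 37.033 MPa

37.033


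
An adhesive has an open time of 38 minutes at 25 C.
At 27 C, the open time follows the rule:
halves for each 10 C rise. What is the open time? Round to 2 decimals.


Factor = 2^((27-25)/10) = 1.1487
Open time = 38 / 1.1487 = 33.08 min

33.08


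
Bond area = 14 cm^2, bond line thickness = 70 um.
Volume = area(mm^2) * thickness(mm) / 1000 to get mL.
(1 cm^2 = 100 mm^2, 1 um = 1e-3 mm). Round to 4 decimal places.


area_mm2 = 14 * 100 = 1400
blt_mm = 70 * 1e-3 = 0.07
vol_mm3 = 1400 * 0.07 = 98.0
vol_mL = 98.0 / 1000 = 0.0980 mL

0.0980


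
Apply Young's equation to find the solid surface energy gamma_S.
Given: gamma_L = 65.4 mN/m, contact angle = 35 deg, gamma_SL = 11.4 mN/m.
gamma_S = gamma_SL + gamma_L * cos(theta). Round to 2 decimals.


theta_rad = 35 * pi/180 = 0.610865
gamma_S = 11.4 + 65.4 * cos(0.610865)
= 64.97 mN/m

64.97


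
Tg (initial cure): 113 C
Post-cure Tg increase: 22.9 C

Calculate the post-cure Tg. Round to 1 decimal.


Post-cure Tg = 113 + 22.9 = 135.9 C

135.9


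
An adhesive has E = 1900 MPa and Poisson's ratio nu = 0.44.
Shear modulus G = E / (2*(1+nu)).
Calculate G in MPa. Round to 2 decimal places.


G = 1900 / (2*(1+0.44))
= 1900 / 2.88
= 659.72 MPa

659.72


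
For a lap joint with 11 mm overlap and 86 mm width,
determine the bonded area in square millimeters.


Area = 11 * 86 = 946 mm^2

946


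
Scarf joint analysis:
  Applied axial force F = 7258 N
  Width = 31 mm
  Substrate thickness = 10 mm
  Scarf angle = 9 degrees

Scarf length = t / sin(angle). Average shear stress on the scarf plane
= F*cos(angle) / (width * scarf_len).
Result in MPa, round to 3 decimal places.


Scarf length = 10 / sin(9 deg) = 63.9245 mm
cos(9 deg) = 0.987688
Shear = 7258 * 0.987688 / (31 * 63.9245)
= 3.617 MPa

3.617


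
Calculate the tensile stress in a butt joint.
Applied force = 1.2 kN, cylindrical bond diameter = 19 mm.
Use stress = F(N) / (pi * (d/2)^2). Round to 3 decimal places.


A = pi * 9.5^2 = 283.5287 mm^2
sigma = 1200.0 / 283.5287 = 4.232 MPa

4.232


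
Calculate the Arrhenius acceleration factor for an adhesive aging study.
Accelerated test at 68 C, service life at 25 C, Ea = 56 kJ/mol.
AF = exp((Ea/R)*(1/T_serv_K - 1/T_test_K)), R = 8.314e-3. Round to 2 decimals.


T_test = 341.15 K, T_serv = 298.15 K
Ea/R = 56 / 0.008314 = 6735.63
AF = exp(6735.63 * (1/298.15 - 1/341.15))
= 17.24

17.24


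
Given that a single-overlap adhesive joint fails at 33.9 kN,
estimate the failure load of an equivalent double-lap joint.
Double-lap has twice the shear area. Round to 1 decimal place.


Double-lap factor = 2
Expected load = 33.9 * 2 = 67.8 kN

67.8


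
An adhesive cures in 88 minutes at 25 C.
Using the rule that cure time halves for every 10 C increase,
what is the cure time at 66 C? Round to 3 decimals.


Factor = 2^((66 - 25) / 10) = 17.1484
Cure time = 88 / 17.1484
= 5.132 minutes

5.132


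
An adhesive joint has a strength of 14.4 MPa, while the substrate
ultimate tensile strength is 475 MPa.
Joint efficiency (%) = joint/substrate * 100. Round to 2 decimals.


Efficiency = 14.4 / 475 * 100
= 3.03%

3.03


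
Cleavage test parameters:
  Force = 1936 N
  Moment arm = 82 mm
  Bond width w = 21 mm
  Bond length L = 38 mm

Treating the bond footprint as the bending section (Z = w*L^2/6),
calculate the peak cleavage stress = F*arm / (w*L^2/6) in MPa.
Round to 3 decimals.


M = 1936 * 82 = 158752 N*mm
Z = 21 * 38^2 / 6 = 30324 / 6 mm^3
sigma = M / Z = 6 * 158752 / 30324 = 952512 / 30324
= 31.411 MPa

31.411


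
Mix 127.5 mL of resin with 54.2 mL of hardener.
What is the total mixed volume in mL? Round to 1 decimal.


Total = 127.5 + 54.2 = 181.7 mL

181.7


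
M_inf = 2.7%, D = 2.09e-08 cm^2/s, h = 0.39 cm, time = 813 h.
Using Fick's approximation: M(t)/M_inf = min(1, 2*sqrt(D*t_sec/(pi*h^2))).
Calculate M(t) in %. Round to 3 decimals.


t = 2926800 s
ratio = min(1, 2*sqrt(2.09e-08*2926800/(pi*0.1521)))
= 0.715583
M(t) = 2.7 * 0.715583 = 1.932%

1.932


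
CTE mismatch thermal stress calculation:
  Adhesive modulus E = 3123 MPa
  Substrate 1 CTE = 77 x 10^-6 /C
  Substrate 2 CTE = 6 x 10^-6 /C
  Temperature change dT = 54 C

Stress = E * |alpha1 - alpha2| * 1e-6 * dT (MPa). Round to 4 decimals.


delta_alpha = |77 - 6| = 71 x 10^-6/C
Stress = 3123 * 71e-6 * 54
= 11.9736 MPa

11.9736


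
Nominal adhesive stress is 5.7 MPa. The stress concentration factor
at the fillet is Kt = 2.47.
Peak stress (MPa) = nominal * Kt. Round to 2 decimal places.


Peak = 5.7 * 2.47 = 14.08 MPa

14.08


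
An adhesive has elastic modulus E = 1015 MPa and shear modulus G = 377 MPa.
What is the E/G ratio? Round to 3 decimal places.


E/G = 1015 / 377 = 2.692

2.692


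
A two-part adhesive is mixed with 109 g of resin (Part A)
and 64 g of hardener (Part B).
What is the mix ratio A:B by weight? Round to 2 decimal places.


Mix ratio = mass_A / mass_B
= 109 / 64
= 1.70

1.70


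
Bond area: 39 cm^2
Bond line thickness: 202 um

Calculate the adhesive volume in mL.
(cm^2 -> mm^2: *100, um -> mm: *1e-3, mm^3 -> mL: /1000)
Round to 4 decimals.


V = 39*100 * 202*1e-3 / 1000
= 0.7878 mL

0.7878


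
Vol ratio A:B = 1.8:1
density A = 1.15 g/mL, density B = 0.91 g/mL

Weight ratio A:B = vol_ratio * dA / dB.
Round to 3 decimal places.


Weight ratio = 1.8 * 1.15 / 0.91
= 2.275

2.275


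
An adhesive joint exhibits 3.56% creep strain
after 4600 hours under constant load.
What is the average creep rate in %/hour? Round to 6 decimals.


Creep rate = strain / time
= 3.56 / 4600
= 0.000774 %/h

0.000774


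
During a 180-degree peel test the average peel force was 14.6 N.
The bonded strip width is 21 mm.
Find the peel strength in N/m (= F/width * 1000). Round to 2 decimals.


Peel strength = F/width * 1000
= 14.6 / 21 * 1000
= 695.24 N/m

695.24


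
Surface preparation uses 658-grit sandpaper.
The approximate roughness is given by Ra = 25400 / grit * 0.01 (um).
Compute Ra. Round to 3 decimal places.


Ra = 25400 / 658 * 0.01
= 254 / 658
= 0.386 um

0.386


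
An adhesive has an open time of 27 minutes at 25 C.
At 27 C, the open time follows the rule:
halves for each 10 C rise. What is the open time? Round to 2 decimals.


Factor = 2^((27-25)/10) = 1.1487
Open time = 27 / 1.1487 = 23.50 min

23.50


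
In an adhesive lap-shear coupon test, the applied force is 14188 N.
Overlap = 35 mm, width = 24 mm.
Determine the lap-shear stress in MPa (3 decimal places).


stress = F / (overlap * width)
= 14188 / (35 * 24)
= 16.890 MPa

16.890


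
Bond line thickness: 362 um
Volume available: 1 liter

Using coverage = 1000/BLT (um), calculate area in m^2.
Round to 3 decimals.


1 L = 1e6 mm^3, thickness = 362 um = 0.362 mm
Area = 1e6 / 0.362 mm^2 = (1e6 / 0.362) / 1e6 m^2 = 1000 / 362 m^2
= 2.762 m^2

2.762


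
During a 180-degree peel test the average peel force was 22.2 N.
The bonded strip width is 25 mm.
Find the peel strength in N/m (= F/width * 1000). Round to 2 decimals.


Peel strength = F/width * 1000
= 22.2 / 25 * 1000
= 888.00 N/m

888.00


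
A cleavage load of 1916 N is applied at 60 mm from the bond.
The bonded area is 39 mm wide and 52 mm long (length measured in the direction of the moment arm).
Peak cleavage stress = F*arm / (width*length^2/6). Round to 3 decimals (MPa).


Moment = 1916 * 60 = 114960 N*mm
Section modulus = 39 * 2704 / 6 = 105456 / 6 mm^3
Stress = 114960 / (105456 / 6) = 689760 / 105456
= 6.541 MPa

6.541


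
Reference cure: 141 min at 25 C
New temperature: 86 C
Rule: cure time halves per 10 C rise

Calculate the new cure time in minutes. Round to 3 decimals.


factor = 2^((86-25)/10) = 68.5935
t_new = 141 / 68.5935 = 2.056 min

2.056


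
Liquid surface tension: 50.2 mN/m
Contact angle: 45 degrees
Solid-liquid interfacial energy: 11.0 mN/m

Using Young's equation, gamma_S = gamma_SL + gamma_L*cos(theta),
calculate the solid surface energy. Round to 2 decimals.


gamma_S = 11.0 + 50.2 * cos(45)
= 46.50 mN/m

46.50


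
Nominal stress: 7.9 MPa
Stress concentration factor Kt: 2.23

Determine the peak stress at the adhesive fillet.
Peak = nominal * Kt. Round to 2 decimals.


Peak stress = 7.9 * 2.23
= 17.62 MPa

17.62


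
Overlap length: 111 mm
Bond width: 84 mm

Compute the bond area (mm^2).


Bond area = 111 * 84 = 9324 mm^2

9324


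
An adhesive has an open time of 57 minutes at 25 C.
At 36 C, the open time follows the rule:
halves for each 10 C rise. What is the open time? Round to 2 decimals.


Factor = 2^((36-25)/10) = 2.1435
Open time = 57 / 2.1435 = 26.59 min

26.59


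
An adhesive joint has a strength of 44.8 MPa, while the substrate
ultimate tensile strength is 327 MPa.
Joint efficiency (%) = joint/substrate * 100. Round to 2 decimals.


Efficiency = 44.8 / 327 * 100
= 13.70%

13.70


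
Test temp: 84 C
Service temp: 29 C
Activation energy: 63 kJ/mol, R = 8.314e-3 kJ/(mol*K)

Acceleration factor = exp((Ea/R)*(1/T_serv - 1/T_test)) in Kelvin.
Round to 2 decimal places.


AF = exp((63/0.008314)*(1/302.15 - 1/357.15))
= 47.56

47.56


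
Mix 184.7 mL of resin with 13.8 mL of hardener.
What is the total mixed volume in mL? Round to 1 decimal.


Total = 184.7 + 13.8 = 198.5 mL

198.5


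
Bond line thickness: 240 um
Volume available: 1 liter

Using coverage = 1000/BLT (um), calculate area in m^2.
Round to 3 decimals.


1 L = 1e6 mm^3, thickness = 240 um = 0.24 mm
Area = 1e6 / 0.24 mm^2 = (1e6 / 0.24) / 1e6 m^2 = 1000 / 240 m^2
= 4.167 m^2

4.167


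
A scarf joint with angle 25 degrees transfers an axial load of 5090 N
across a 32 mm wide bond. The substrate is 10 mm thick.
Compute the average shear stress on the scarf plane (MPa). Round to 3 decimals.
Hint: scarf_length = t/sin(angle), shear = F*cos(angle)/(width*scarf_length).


scarf_length = 10 / sin(25 deg) = 23.6620 mm
cos(25 deg) = 0.906308
shear stress = 5090 * 0.906308 / (32 * 23.6620)
= 6.092 MPa

6.092


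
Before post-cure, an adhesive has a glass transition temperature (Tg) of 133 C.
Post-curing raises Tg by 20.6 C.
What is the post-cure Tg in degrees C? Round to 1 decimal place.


Tg_post = Tg_base + delta_Tg
= 133 + 20.6
= 153.6 C

153.6


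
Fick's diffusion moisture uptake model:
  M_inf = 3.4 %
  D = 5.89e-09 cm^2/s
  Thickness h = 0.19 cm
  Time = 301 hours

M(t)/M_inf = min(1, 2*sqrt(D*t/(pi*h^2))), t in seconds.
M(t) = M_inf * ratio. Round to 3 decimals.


t_sec = 301 * 3600 = 1083600
ratio = 2*sqrt(5.89e-09*1083600/(pi*0.19^2))
= min(1, 0.474453)
= 0.474453
M(t) = 3.4 * 0.474453 = 1.613 %

1.613


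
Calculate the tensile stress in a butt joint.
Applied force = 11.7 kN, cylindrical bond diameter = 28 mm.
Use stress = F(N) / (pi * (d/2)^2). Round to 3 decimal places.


A = pi * 14.0^2 = 615.7522 mm^2
sigma = 11700.0 / 615.7522 = 19.001 MPa

19.001


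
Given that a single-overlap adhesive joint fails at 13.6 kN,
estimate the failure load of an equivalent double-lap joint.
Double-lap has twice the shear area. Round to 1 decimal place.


Double-lap factor = 2
Expected load = 13.6 * 2 = 27.2 kN

27.2


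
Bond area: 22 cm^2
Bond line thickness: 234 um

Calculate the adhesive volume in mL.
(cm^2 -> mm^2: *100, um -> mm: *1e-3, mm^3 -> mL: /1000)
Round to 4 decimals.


V = 22*100 * 234*1e-3 / 1000
= 0.5148 mL

0.5148


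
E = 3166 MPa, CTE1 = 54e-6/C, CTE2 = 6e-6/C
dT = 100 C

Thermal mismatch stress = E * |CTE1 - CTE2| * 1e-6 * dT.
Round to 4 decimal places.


= 3166 * 48e-6 * 100
= 15.1968 MPa

15.1968


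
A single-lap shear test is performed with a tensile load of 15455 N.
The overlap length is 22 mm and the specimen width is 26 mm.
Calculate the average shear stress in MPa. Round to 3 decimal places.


Shear stress = F / (overlap * width)
= 15455 / (22 * 26)
= 15455 / 572
= 27.019 MPa

27.019


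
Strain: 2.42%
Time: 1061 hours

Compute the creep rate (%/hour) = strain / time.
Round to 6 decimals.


Creep rate = 2.42 / 1061
= 0.002281 %/h

0.002281


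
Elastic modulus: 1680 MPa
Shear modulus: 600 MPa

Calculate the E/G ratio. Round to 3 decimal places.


E / G = 1680 / 600 = 2.800

2.800


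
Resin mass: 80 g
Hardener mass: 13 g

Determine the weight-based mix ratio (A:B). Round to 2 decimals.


Ratio = 80 / 13 = 6.15

6.15


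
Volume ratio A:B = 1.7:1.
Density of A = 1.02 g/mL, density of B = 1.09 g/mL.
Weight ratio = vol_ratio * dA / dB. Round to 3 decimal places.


Wt ratio = 1.7 * 1.02 / 1.09
= 1.591

1.591


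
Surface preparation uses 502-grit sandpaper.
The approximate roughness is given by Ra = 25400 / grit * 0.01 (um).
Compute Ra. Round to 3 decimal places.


Ra = 25400 / 502 * 0.01
= 254 / 502
= 0.506 um

0.506


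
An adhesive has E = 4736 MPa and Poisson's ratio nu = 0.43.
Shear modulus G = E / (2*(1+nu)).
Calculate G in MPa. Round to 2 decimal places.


G = 4736 / (2*(1+0.43))
= 4736 / 2.86
= 1655.94 MPa

1655.94


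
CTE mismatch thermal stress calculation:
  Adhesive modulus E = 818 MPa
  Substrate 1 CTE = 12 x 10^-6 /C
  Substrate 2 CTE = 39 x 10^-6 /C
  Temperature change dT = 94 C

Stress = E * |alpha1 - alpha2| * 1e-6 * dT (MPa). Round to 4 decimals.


delta_alpha = |12 - 39| = 27 x 10^-6/C
Stress = 818 * 27e-6 * 94
= 2.0761 MPa

2.0761


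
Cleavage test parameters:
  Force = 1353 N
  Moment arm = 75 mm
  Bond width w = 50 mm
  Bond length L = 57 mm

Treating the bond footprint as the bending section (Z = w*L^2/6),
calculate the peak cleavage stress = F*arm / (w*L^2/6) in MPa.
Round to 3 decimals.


M = 1353 * 75 = 101475 N*mm
Z = 50 * 57^2 / 6 = 162450 / 6 mm^3
sigma = M / Z = 6 * 101475 / 162450 = 608850 / 162450
= 3.748 MPa

3.748


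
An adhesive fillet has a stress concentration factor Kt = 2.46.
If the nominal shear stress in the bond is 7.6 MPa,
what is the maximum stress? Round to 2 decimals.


Max stress = 7.6 * 2.46 = 18.70 MPa

18.70


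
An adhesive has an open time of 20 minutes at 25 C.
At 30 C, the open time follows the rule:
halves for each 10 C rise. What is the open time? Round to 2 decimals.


Factor = 2^((30-25)/10) = 1.4142
Open time = 20 / 1.4142 = 14.14 min

14.14
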